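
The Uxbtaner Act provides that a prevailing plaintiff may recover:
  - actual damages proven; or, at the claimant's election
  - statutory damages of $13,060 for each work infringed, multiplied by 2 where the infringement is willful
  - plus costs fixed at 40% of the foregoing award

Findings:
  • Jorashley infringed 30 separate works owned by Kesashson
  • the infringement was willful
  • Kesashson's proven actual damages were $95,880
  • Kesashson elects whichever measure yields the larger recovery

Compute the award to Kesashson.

Statutory damages: 30 × $13,060 = $391,800
Doubled: 2 × $391,800 = $783,600
Greater of actual damages ($95,880) or enhanced statutory damages ($783,600): $783,600
Costs: 40% of $783,600 = $313,440
Award plus costs: $783,600 + $313,440 = $1,097,040

$1,097,040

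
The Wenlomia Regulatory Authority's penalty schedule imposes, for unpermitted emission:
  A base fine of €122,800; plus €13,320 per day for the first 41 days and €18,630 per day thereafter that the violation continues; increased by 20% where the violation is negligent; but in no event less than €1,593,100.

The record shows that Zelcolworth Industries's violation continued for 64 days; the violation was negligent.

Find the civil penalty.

First 41 days: 41 × €13,320 = €546,120
Remaining days: (64 − 41) × €18,630 = €428,490
Per-day component: €546,120 + €428,490 = €974,610
Base plus per-day: €122,800 + €974,610 = €1,097,410
Enhancement: 20% of €1,097,410 = €219,482
Enhanced fine: €1,097,410 + €219,482 = €1,316,892
Minimum €1,593,100: €1,316,892 is below the minimum → €1,593,100

€1,593,100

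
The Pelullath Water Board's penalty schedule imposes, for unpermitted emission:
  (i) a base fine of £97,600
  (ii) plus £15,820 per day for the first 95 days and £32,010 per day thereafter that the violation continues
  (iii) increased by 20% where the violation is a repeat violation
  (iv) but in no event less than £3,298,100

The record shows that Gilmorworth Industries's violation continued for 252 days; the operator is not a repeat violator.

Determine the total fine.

First 95 days: 95 × £15,820 = £1,502,900
Remaining days: (252 − 95) × £32,010 = £5,025,570
Per-day component: £1,502,900 + £5,025,570 = £6,528,470
Base plus per-day: £97,600 + £6,528,470 = £6,626,070
The operator is not a repeat violator: no 20% increase.
Minimum £3,298,100: £6,626,070 meets the minimum, no increase.

£6,626,070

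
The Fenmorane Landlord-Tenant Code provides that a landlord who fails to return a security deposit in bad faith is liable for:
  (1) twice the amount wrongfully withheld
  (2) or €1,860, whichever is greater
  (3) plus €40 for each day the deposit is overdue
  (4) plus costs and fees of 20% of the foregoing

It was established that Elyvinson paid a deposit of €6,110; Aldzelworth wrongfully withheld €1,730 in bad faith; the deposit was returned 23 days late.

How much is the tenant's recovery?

Doubled: 2 × €1,730 = €3,460
Minimum €1,860: €3,460 meets the minimum, no increase.
Late-return penalty: 23 × €40 = €920
Damages plus late penalty: €3,460 + €920 = €4,380
Costs and fees: 20% of €4,380 = €876
Total recovery: €4,380 + €876 = €5,256

Recovery: €5,256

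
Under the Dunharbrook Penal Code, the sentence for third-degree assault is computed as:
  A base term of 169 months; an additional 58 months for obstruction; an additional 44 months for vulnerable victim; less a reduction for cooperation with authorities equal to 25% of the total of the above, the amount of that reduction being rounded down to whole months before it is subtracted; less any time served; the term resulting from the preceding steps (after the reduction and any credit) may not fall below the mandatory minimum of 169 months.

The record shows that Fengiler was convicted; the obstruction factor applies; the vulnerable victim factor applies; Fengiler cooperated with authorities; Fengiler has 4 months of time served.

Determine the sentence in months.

Obstruction enhancement: +58 months
Vulnerable victim enhancement: +44 months
Adjusted term: 169 months + 58 months + 44 months = 271 months
Cooperation with authorities reduction: 25% of 271 months = 67 months (rounded down)
After reduction: 271 − 67 = 204 months
Less time served: 204 months − 4 months = 200 months
Minimum 169 months: 200 months meets the minimum, no increase.

200 months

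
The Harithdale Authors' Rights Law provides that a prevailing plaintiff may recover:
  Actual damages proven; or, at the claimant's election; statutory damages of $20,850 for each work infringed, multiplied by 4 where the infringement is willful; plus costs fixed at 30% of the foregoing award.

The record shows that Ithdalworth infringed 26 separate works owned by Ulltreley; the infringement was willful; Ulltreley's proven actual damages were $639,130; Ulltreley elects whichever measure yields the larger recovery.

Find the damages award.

Statutory damages: 26 × $20,850 = $542,100
Multiplied by 4: 4 × $542,100 = $2,168,400
Greater of actual damages ($639,130) or enhanced statutory damages ($2,168,400): $2,168,400
Costs: 30% of $2,168,400 = $650,520
Award plus costs: $2,168,400 + $650,520 = $2,818,920

$2,818,920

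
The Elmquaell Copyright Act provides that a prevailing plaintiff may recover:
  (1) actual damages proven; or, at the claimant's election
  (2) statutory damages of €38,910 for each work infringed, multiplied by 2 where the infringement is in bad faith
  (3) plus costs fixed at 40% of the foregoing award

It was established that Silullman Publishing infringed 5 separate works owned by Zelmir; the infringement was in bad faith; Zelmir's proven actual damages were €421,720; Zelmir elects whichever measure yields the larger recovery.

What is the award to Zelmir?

€590,408

Statutory damages: 5 × €38,910 = €194,550
Doubled: 2 × €194,550 = €389,100
Greater of actual damages (€421,720) or enhanced statutory damages (€389,100): €421,720
Costs: 40% of €421,720 = €168,688
Award plus costs: €421,720 + €168,688 = €590,408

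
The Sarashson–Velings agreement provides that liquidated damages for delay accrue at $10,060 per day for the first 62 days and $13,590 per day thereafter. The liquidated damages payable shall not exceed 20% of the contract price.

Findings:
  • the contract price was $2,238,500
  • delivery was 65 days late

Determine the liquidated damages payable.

$447,700

First 62 days: 62 × $10,060 = $623,720
Remaining days: (65 − 62) × $13,590 = $40,770
Accrued per-day damages: $623,720 + $40,770 = $664,490
Cap: 20% of $2,238,500 = $447,700
Cap at $447,700: $664,490 exceeds the cap → $447,700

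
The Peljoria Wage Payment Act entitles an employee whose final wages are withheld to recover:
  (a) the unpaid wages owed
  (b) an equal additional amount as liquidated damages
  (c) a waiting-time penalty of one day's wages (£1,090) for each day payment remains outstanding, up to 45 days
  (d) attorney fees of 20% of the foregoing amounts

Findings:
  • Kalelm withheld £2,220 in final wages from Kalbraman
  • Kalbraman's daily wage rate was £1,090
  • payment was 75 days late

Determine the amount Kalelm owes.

£64,188

Liquidated damages (equal amount): £2,220
Penalty days: min(75, 45) = 45
Waiting-time penalty: 45 × £1,090 = £49,050
Subtotal: £2,220 + £2,220 + £49,050 = £53,490
Attorney fees: 20% of £53,490 = £10,698
Total award: £53,490 + £10,698 = £64,188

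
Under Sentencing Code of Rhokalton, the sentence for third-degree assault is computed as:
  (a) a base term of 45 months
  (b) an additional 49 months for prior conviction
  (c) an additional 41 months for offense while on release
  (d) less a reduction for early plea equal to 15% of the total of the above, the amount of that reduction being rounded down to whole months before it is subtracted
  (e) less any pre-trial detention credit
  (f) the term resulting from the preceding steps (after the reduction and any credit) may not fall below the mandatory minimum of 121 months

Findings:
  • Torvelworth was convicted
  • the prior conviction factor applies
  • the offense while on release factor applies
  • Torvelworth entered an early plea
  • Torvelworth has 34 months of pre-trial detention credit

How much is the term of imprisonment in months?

Sentence: 121 months

Prior conviction enhancement: +49 months
Offense while on release enhancement: +41 months
Adjusted term: 45 months + 49 months + 41 months = 135 months
Early plea reduction: 15% of 135 months = 20 months (rounded down)
After reduction: 135 − 20 = 115 months
Less pre-trial detention credit: 115 months − 34 months = 81 months
Minimum 121 months: 81 months is below the minimum → 121 months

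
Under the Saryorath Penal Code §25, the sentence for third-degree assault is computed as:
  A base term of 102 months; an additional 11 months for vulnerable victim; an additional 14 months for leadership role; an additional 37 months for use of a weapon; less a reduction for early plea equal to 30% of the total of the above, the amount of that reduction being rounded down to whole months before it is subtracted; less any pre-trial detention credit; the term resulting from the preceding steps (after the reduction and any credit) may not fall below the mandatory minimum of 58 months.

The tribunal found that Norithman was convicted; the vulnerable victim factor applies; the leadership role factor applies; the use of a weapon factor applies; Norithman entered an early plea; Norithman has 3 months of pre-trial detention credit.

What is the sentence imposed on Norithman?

112 months

Vulnerable victim enhancement: +11 months
Leadership role enhancement: +14 months
Use of a weapon enhancement: +37 months
Adjusted term: 102 months + 11 months + 14 months + 37 months = 164 months
Early plea reduction: 30% of 164 months = 49 months (rounded down)
After reduction: 164 − 49 = 115 months
Less pre-trial detention credit: 115 months − 3 months = 112 months
Minimum 58 months: 112 months meets the minimum, no increase.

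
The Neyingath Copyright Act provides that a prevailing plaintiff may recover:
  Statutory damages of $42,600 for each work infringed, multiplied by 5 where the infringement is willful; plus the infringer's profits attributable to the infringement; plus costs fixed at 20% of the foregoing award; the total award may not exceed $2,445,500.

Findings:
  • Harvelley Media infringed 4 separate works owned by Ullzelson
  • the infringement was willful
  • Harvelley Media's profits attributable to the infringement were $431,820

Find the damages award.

Award: $1,540,584

Statutory damages: 4 × $42,600 = $170,400
Multiplied by 5: 5 × $170,400 = $852,000
Combined award: $852,000 + $431,820 = $1,283,820
Costs: 20% of $1,283,820 = $256,764
Award plus costs: $1,283,820 + $256,764 = $1,540,584
Cap at $2,445,500: $1,540,584 is within the cap, no reduction.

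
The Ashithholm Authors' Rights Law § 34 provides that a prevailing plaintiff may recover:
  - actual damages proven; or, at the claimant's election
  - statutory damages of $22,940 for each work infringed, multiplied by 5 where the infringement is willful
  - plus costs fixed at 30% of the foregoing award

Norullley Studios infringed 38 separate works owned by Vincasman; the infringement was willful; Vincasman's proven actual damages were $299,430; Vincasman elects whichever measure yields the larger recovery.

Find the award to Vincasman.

Statutory damages: 38 × $22,940 = $871,720
Multiplied by 5: 5 × $871,720 = $4,358,600
Greater of actual damages ($299,430) or enhanced statutory damages ($4,358,600): $4,358,600
Costs: 30% of $4,358,600 = $1,307,580
Award plus costs: $4,358,600 + $1,307,580 = $5,666,180

$5,666,180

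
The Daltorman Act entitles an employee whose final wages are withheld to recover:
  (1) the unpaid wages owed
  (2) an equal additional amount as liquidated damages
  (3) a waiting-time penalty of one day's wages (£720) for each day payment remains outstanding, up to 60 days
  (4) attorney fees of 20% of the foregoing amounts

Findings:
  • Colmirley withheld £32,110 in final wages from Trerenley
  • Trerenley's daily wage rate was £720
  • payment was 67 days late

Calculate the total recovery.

Liquidated damages (equal amount): £32,110
Penalty days: min(67, 60) = 60
Waiting-time penalty: 60 × £720 = £43,200
Subtotal: £32,110 + £32,110 + £43,200 = £107,420
Attorney fees: 20% of £107,420 = £21,484
Total award: £107,420 + £21,484 = £128,904

£128,904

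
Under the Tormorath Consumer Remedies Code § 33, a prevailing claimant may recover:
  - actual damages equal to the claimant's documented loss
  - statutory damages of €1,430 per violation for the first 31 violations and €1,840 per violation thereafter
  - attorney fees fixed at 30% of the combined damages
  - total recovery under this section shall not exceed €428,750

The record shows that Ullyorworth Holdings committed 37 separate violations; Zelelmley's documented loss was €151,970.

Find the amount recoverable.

€269,542

First 31 violations: 31 × €1,430 = €44,330
Remaining violations: (37 − 31) × €1,840 = €11,040
Statutory damages: €44,330 + €11,040 = €55,370
Combined damages: €151,970 + €55,370 = €207,340
Attorney fees: 30% of €207,340 = €62,202
Total before cap: €207,340 + €62,202 = €269,542
Cap at €428,750: €269,542 is within the cap, no reduction.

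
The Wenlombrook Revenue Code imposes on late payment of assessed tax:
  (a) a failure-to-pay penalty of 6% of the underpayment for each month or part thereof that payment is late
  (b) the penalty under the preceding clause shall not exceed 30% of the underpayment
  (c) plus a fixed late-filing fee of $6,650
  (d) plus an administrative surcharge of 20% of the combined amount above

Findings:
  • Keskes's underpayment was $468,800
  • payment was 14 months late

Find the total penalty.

Penalty: $176,748

Accrued rate: 6% × 14 = 84%, capped at 30% → 30%
Failure-to-pay penalty: 30% of $468,800 = $140,640
Penalty before surcharge: $140,640 + $6,650 = $147,290
Administrative surcharge: 20% of $147,290 = $29,458
Total penalty: $147,290 + $29,458 = $176,748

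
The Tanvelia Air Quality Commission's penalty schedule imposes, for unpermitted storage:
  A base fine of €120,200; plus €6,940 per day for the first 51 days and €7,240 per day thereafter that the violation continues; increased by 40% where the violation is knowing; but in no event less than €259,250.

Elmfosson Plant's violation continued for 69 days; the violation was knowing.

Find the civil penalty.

€846,244

First 51 days: 51 × €6,940 = €353,940
Remaining days: (69 − 51) × €7,240 = €130,320
Per-day component: €353,940 + €130,320 = €484,260
Base plus per-day: €120,200 + €484,260 = €604,460
Enhancement: 40% of €604,460 = €241,784
Enhanced fine: €604,460 + €241,784 = €846,244
Minimum €259,250: €846,244 meets the minimum, no increase.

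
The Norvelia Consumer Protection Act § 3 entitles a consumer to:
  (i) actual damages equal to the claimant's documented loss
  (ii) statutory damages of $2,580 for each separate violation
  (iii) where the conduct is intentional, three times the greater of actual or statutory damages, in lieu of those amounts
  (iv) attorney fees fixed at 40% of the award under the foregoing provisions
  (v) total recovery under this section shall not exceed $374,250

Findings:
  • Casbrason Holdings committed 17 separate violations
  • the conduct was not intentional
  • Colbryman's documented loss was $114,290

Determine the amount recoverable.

Statutory damages: 17 × $2,580 = $43,860
Conduct not intentional: the in-lieu enhancement does not apply.
Actual plus statutory damages: $114,290 + $43,860 = $158,150
Attorney fees: 40% of $158,150 = $63,260
Total before cap: $158,150 + $63,260 = $221,410
Cap at $374,250: $221,410 is within the cap, no reduction.

$221,410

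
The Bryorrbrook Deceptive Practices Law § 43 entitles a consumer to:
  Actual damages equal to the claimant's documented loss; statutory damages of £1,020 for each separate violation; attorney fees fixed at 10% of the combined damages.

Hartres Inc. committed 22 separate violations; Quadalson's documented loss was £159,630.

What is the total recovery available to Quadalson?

£200,277

Statutory damages: 22 × £1,020 = £22,440
Combined damages: £159,630 + £22,440 = £182,070
Attorney fees: 10% of £182,070 = £18,207
Total recovery: £182,070 + £18,207 = £200,277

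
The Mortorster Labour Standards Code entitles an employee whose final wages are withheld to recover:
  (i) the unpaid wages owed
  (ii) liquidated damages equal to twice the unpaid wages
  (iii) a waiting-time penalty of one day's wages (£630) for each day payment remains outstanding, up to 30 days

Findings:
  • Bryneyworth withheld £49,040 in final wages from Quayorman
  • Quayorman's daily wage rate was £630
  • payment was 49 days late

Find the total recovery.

Total award: £166,020

Doubled: 2 × £49,040 = £98,080
Penalty days: min(49, 30) = 30
Waiting-time penalty: 30 × £630 = £18,900
Total award: £49,040 + £98,080 + £18,900 = £166,020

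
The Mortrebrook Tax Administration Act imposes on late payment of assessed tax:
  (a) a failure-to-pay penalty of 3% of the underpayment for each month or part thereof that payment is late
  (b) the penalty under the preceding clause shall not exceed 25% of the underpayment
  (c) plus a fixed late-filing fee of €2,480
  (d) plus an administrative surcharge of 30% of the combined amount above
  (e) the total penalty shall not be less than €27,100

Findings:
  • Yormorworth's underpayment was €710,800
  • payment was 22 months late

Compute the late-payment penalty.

€234,234

Accrued rate: 3% × 22 = 66%, capped at 25% → 25%
Failure-to-pay penalty: 25% of €710,800 = €177,700
Penalty before surcharge: €177,700 + €2,480 = €180,180
Administrative surcharge: 30% of €180,180 = €54,054
Total penalty: €180,180 + €54,054 = €234,234
Minimum €27,100: €234,234 meets the minimum, no increase.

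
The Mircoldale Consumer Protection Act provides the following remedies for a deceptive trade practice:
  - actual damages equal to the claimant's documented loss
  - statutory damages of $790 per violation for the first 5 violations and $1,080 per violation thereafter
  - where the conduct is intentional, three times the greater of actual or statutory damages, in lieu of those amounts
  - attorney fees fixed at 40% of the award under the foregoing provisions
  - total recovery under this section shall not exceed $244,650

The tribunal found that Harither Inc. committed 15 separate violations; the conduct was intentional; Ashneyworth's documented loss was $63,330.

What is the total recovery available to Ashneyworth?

First 5 violations: 5 × $790 = $3,950
Remaining violations: (15 − 5) × $1,080 = $10,800
Statutory damages: $3,950 + $10,800 = $14,750
Greater of actual damages ($63,330) or statutory damages ($14,750): $63,330
Trebled: 3 × $63,330 = $189,990
Attorney fees: 40% of $189,990 = $75,996
Total before cap: $189,990 + $75,996 = $265,986
Cap at $244,650: $265,986 exceeds the cap → $244,650

$244,650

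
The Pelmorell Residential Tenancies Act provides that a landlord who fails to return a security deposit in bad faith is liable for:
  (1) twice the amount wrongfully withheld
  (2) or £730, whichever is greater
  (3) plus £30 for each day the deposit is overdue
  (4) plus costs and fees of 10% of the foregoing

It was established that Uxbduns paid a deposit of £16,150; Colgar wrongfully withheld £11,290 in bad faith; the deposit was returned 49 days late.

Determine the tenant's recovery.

Recovery: £26,455

Doubled: 2 × £11,290 = £22,580
Minimum £730: £22,580 meets the minimum, no increase.
Late-return penalty: 49 × £30 = £1,470
Damages plus late penalty: £22,580 + £1,470 = £24,050
Costs and fees: 10% of £24,050 = £2,405
Total recovery: £24,050 + £2,405 = £26,455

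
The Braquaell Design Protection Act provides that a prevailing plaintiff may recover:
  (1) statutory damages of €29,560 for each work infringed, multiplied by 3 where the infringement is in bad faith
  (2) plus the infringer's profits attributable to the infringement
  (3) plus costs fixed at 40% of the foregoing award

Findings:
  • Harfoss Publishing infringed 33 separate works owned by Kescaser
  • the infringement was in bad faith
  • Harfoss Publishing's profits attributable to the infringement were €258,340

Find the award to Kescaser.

Statutory damages: 33 × €29,560 = €975,480
Trebled: 3 × €975,480 = €2,926,440
Combined award: €2,926,440 + €258,340 = €3,184,780
Costs: 40% of €3,184,780 = €1,273,912
Award plus costs: €3,184,780 + €1,273,912 = €4,458,692

€4,458,692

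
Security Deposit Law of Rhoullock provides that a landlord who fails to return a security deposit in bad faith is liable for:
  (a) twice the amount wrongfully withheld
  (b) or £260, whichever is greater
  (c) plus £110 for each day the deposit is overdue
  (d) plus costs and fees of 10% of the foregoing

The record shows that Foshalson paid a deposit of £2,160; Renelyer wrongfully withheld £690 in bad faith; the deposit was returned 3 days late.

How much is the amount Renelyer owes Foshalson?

£1,881

Doubled: 2 × £690 = £1,380
Minimum £260: £1,380 meets the minimum, no increase.
Late-return penalty: 3 × £110 = £330
Damages plus late penalty: £1,380 + £330 = £1,710
Costs and fees: 10% of £1,710 = £171
Total recovery: £1,710 + £171 = £1,881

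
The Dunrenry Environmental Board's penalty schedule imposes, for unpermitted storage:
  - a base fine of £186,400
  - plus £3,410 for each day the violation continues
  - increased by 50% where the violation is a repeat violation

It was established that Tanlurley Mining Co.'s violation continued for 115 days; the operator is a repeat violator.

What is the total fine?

Per-day component: 115 × £3,410 = £392,150
Base plus per-day: £186,400 + £392,150 = £578,550
Enhancement: 50% of £578,550 = £289,275
Enhanced fine: £578,550 + £289,275 = £867,825

£867,825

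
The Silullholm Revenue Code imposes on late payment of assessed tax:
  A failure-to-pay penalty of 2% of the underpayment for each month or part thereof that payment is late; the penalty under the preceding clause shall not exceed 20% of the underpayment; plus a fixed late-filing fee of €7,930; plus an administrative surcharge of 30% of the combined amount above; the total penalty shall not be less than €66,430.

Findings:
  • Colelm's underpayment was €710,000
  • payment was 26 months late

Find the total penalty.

Penalty: €194,909

Accrued rate: 2% × 26 = 52%, capped at 20% → 20%
Failure-to-pay penalty: 20% of €710,000 = €142,000
Penalty before surcharge: €142,000 + €7,930 = €149,930
Administrative surcharge: 30% of €149,930 = €44,979
Total penalty: €149,930 + €44,979 = €194,909
Minimum €66,430: €194,909 meets the minimum, no increase.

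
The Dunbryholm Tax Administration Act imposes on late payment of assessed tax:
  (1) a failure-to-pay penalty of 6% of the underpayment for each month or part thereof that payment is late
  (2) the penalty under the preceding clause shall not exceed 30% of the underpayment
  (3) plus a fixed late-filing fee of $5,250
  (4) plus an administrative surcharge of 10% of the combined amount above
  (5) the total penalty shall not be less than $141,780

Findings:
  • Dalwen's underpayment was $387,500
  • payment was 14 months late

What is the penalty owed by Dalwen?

Penalty: $141,780

Accrued rate: 6% × 14 = 84%, capped at 30% → 30%
Failure-to-pay penalty: 30% of $387,500 = $116,250
Penalty before surcharge: $116,250 + $5,250 = $121,500
Administrative surcharge: 10% of $121,500 = $12,150
Total penalty: $121,500 + $12,150 = $133,650
Minimum $141,780: $133,650 is below the minimum → $141,780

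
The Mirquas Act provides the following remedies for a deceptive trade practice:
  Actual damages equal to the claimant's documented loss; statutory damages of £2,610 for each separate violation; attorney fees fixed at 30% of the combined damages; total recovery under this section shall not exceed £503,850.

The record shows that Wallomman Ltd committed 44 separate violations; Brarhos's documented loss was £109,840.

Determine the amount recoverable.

£292,084

Statutory damages: 44 × £2,610 = £114,840
Combined damages: £109,840 + £114,840 = £224,680
Attorney fees: 30% of £224,680 = £67,404
Total before cap: £224,680 + £67,404 = £292,084
Cap at £503,850: £292,084 is within the cap, no reduction.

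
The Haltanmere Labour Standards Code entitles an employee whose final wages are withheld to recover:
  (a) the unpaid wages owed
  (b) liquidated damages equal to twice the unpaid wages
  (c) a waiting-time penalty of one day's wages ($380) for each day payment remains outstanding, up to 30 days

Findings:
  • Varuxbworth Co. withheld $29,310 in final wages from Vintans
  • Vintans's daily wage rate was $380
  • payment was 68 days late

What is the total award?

Total award: $99,330

Doubled: 2 × $29,310 = $58,620
Penalty days: min(68, 30) = 30
Waiting-time penalty: 30 × $380 = $11,400
Total award: $29,310 + $58,620 + $11,400 = $99,330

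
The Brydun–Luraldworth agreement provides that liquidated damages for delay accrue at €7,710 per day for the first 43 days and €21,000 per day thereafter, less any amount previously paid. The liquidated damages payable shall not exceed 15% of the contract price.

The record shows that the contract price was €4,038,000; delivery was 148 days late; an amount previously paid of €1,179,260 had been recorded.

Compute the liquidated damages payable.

€605,700

First 43 days: 43 × €7,710 = €331,530
Remaining days: (148 − 43) × €21,000 = €2,205,000
Accrued per-day damages: €331,530 + €2,205,000 = €2,536,530
Less amount previously paid: €2,536,530 − €1,179,260 = €1,357,270
Cap: 15% of €4,038,000 = €605,700
Cap at €605,700: €1,357,270 exceeds the cap → €605,700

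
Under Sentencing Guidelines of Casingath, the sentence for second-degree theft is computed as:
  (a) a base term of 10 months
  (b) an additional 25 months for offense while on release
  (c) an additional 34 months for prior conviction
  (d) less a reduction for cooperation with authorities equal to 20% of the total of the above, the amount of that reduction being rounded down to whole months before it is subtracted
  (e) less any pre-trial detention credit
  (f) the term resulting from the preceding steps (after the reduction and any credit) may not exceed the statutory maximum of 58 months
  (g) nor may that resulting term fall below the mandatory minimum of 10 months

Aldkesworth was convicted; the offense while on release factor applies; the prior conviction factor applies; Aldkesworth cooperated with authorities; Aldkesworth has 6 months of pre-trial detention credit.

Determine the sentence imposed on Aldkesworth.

Offense while on release enhancement: +25 months
Prior conviction enhancement: +34 months
Adjusted term: 10 months + 25 months + 34 months = 69 months
Cooperation with authorities reduction: 20% of 69 months = 13 months (rounded down)
After reduction: 69 − 13 = 56 months
Less pre-trial detention credit: 56 months − 6 months = 50 months
Cap at 58 months: 50 months is within the cap, no reduction.
Minimum 10 months: 50 months meets the minimum, no increase.

50 months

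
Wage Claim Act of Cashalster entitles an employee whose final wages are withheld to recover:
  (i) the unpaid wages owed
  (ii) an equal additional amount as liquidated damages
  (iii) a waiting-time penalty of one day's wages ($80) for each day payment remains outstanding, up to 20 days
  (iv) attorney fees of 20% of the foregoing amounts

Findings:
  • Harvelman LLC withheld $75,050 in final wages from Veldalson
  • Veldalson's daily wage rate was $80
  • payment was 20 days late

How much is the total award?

Total award: $182,040

Liquidated damages (equal amount): $75,050
Penalty days: min(20, 20) = 20
Waiting-time penalty: 20 × $80 = $1,600
Subtotal: $75,050 + $75,050 + $1,600 = $151,700
Attorney fees: 20% of $151,700 = $30,340
Total award: $151,700 + $30,340 = $182,040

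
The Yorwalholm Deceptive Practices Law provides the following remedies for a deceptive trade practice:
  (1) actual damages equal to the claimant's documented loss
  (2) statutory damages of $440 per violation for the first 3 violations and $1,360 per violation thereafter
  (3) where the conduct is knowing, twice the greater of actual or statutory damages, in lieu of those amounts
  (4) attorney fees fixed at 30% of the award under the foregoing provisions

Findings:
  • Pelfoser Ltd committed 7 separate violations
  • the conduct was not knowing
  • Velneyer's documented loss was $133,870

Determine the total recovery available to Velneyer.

$182,819

First 3 violations: 3 × $440 = $1,320
Remaining violations: (7 − 3) × $1,360 = $5,440
Statutory damages: $1,320 + $5,440 = $6,760
Conduct not knowing: the in-lieu enhancement does not apply.
Actual plus statutory damages: $133,870 + $6,760 = $140,630
Attorney fees: 30% of $140,630 = $42,189
Total recovery: $140,630 + $42,189 = $182,819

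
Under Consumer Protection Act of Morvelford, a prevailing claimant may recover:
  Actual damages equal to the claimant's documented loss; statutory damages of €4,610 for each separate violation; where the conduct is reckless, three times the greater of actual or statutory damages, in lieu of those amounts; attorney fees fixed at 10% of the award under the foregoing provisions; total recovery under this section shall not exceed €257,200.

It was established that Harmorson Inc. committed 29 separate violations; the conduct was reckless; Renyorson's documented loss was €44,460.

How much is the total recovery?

€257,200

Statutory damages: 29 × €4,610 = €133,690
Greater of actual damages (€44,460) or statutory damages (€133,690): €133,690
Trebled: 3 × €133,690 = €401,070
Attorney fees: 10% of €401,070 = €40,107
Total before cap: €401,070 + €40,107 = €441,177
Cap at €257,200: €441,177 exceeds the cap → €257,200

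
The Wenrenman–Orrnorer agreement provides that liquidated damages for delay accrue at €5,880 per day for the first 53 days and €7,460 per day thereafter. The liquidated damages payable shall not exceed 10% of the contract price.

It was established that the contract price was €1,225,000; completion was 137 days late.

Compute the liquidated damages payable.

First 53 days: 53 × €5,880 = €311,640
Remaining days: (137 − 53) × €7,460 = €626,640
Accrued per-day damages: €311,640 + €626,640 = €938,280
Cap: 10% of €1,225,000 = €122,500
Cap at €122,500: €938,280 exceeds the cap → €122,500

Liquidated damages: €122,500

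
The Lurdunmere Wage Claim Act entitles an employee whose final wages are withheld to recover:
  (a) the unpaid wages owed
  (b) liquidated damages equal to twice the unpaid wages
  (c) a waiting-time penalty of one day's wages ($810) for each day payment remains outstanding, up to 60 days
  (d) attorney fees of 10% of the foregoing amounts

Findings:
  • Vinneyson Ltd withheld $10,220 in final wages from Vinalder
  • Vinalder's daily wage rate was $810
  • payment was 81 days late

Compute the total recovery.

Doubled: 2 × $10,220 = $20,440
Penalty days: min(81, 60) = 60
Waiting-time penalty: 60 × $810 = $48,600
Subtotal: $10,220 + $20,440 + $48,600 = $79,260
Attorney fees: 10% of $79,260 = $7,926
Total award: $79,260 + $7,926 = $87,186

$87,186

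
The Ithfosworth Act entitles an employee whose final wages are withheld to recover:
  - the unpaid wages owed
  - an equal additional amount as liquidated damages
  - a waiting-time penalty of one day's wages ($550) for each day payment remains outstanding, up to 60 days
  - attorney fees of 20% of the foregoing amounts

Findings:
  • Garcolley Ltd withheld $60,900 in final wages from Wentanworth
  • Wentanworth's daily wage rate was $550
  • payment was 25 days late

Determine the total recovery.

$162,660

Liquidated damages (equal amount): $60,900
Penalty days: min(25, 60) = 25
Waiting-time penalty: 25 × $550 = $13,750
Subtotal: $60,900 + $60,900 + $13,750 = $135,550
Attorney fees: 20% of $135,550 = $27,110
Total award: $135,550 + $27,110 = $162,660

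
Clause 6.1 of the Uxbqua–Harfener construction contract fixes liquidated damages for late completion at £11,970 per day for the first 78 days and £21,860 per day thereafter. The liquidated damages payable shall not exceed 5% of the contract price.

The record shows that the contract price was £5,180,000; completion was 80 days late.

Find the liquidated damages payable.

First 78 days: 78 × £11,970 = £933,660
Remaining days: (80 − 78) × £21,860 = £43,720
Accrued per-day damages: £933,660 + £43,720 = £977,380
Cap: 5% of £5,180,000 = £259,000
Cap at £259,000: £977,380 exceeds the cap → £259,000

£259,000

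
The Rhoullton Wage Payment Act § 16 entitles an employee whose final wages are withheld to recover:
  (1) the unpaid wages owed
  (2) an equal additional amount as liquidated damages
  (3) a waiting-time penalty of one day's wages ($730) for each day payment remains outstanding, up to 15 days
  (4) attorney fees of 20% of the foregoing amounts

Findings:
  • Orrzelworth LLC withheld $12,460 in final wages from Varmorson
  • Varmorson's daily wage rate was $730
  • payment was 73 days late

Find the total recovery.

Liquidated damages (equal amount): $12,460
Penalty days: min(73, 15) = 15
Waiting-time penalty: 15 × $730 = $10,950
Subtotal: $12,460 + $12,460 + $10,950 = $35,870
Attorney fees: 20% of $35,870 = $7,174
Total award: $35,870 + $7,174 = $43,044

$43,044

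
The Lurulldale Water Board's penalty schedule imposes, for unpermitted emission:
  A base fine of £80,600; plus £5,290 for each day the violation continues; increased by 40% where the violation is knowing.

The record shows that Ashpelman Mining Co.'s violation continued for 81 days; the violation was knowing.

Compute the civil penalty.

£712,726

Per-day component: 81 × £5,290 = £428,490
Base plus per-day: £80,600 + £428,490 = £509,090
Enhancement: 40% of £509,090 = £203,636
Enhanced fine: £509,090 + £203,636 = £712,726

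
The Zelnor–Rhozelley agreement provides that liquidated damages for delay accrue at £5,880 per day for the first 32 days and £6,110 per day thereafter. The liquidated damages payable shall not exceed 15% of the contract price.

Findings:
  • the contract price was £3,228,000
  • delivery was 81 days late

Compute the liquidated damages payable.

First 32 days: 32 × £5,880 = £188,160
Remaining days: (81 − 32) × £6,110 = £299,390
Accrued per-day damages: £188,160 + £299,390 = £487,550
Cap: 15% of £3,228,000 = £484,200
Cap at £484,200: £487,550 exceeds the cap → £484,200

£484,200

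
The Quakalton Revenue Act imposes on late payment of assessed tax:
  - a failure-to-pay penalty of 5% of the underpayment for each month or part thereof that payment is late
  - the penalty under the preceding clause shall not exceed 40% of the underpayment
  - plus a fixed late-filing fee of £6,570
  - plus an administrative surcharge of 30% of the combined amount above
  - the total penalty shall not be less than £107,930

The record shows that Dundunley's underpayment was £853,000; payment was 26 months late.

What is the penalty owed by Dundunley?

Accrued rate: 5% × 26 = 130%, capped at 40% → 40%
Failure-to-pay penalty: 40% of £853,000 = £341,200
Penalty before surcharge: £341,200 + £6,570 = £347,770
Administrative surcharge: 30% of £347,770 = £104,331
Total penalty: £347,770 + £104,331 = £452,101
Minimum £107,930: £452,101 meets the minimum, no increase.

£452,101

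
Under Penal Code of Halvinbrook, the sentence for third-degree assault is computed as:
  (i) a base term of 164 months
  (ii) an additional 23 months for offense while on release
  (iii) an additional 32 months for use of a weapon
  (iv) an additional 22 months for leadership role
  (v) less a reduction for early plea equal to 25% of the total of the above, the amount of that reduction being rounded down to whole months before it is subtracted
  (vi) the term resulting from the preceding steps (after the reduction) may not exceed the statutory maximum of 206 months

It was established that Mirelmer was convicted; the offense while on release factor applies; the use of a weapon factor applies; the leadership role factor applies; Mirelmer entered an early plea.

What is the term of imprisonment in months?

181 months

Offense while on release enhancement: +23 months
Use of a weapon enhancement: +32 months
Leadership role enhancement: +22 months
Adjusted term: 164 months + 23 months + 32 months + 22 months = 241 months
Early plea reduction: 25% of 241 months = 60 months (rounded down)
After reduction: 241 − 60 = 181 months
Cap at 206 months: 181 months is within the cap, no reduction.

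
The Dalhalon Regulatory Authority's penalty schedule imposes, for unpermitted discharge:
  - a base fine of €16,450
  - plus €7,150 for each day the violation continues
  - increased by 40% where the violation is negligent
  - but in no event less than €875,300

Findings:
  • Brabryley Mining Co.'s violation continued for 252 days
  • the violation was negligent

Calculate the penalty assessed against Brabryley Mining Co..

€2,545,550

Per-day component: 252 × €7,150 = €1,801,800
Base plus per-day: €16,450 + €1,801,800 = €1,818,250
Enhancement: 40% of €1,818,250 = €727,300
Enhanced fine: €1,818,250 + €727,300 = €2,545,550
Minimum €875,300: €2,545,550 meets the minimum, no increase.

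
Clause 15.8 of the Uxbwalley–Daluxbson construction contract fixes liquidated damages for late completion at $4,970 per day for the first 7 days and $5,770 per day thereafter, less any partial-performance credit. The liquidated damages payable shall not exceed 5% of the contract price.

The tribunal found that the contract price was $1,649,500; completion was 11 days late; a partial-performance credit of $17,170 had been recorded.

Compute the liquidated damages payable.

$40,700

First 7 days: 7 × $4,970 = $34,790
Remaining days: (11 − 7) × $5,770 = $23,080
Accrued per-day damages: $34,790 + $23,080 = $57,870
Less partial-performance credit: $57,870 − $17,170 = $40,700
Cap: 5% of $1,649,500 = $82,475
Cap at $82,475: $40,700 is within the cap, no reduction.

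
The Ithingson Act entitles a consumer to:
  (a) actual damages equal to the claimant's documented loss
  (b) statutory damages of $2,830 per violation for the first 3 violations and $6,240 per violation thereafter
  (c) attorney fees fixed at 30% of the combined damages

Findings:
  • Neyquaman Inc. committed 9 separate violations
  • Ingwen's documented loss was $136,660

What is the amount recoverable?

First 3 violations: 3 × $2,830 = $8,490
Remaining violations: (9 − 3) × $6,240 = $37,440
Statutory damages: $8,490 + $37,440 = $45,930
Combined damages: $136,660 + $45,930 = $182,590
Attorney fees: 30% of $182,590 = $54,777
Total recovery: $182,590 + $54,777 = $237,367

$237,367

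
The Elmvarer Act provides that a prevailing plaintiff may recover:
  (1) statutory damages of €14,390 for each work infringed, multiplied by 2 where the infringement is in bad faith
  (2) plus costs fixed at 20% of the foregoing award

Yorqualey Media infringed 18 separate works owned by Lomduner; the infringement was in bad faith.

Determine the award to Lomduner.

€621,648

Statutory damages: 18 × €14,390 = €259,020
Doubled: 2 × €259,020 = €518,040
Costs: 20% of €518,040 = €103,608
Award plus costs: €518,040 + €103,608 = €621,648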